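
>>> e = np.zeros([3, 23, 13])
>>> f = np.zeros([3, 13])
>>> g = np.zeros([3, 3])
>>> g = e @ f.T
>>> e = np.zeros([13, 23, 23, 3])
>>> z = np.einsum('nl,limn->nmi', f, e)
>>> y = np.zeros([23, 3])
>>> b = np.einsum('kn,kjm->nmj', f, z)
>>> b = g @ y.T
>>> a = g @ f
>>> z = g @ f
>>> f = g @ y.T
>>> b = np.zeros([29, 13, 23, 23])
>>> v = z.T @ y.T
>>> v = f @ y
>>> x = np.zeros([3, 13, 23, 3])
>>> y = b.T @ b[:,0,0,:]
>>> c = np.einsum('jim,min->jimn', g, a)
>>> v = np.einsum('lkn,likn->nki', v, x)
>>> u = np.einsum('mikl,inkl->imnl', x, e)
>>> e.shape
(13, 23, 23, 3)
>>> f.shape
(3, 23, 23)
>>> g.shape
(3, 23, 3)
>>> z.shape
(3, 23, 13)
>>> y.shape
(23, 23, 13, 23)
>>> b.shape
(29, 13, 23, 23)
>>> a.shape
(3, 23, 13)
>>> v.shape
(3, 23, 13)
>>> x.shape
(3, 13, 23, 3)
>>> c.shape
(3, 23, 3, 13)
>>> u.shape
(13, 3, 23, 3)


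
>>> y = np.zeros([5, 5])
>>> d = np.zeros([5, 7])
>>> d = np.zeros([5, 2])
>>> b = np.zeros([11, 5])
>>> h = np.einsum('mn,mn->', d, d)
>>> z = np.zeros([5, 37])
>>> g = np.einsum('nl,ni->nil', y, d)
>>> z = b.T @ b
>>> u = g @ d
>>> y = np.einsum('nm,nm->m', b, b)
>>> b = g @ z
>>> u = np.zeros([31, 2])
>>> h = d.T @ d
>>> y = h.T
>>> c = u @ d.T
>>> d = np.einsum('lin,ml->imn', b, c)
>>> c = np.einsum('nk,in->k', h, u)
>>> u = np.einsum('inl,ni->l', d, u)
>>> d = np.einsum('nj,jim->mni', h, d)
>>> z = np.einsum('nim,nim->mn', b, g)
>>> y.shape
(2, 2)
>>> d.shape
(5, 2, 31)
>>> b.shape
(5, 2, 5)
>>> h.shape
(2, 2)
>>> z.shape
(5, 5)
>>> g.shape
(5, 2, 5)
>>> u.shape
(5,)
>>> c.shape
(2,)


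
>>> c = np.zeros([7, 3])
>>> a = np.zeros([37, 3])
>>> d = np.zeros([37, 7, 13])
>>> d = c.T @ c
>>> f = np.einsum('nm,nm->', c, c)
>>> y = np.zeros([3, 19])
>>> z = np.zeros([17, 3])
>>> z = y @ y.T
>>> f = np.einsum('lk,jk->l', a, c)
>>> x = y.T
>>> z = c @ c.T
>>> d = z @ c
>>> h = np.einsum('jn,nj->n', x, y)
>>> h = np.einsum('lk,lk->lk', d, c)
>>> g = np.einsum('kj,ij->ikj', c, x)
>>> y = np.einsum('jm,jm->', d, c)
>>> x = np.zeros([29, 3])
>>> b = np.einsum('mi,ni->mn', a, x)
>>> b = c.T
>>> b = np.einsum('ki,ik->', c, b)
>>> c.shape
(7, 3)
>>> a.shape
(37, 3)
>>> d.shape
(7, 3)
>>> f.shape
(37,)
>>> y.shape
()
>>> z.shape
(7, 7)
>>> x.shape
(29, 3)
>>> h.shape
(7, 3)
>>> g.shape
(19, 7, 3)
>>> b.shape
()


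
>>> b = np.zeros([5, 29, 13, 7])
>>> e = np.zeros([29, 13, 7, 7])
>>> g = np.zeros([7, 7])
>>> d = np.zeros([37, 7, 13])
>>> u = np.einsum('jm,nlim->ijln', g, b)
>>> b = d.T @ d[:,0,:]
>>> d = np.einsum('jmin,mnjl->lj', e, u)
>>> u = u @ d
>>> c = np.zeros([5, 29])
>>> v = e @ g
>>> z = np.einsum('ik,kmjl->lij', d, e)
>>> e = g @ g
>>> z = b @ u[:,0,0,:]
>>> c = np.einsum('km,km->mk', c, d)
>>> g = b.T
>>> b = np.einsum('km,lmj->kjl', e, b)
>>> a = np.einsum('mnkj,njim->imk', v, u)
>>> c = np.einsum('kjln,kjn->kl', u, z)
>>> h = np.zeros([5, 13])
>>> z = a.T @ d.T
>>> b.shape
(7, 13, 13)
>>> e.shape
(7, 7)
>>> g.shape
(13, 7, 13)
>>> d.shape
(5, 29)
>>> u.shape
(13, 7, 29, 29)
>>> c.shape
(13, 29)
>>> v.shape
(29, 13, 7, 7)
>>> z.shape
(7, 29, 5)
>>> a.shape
(29, 29, 7)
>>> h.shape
(5, 13)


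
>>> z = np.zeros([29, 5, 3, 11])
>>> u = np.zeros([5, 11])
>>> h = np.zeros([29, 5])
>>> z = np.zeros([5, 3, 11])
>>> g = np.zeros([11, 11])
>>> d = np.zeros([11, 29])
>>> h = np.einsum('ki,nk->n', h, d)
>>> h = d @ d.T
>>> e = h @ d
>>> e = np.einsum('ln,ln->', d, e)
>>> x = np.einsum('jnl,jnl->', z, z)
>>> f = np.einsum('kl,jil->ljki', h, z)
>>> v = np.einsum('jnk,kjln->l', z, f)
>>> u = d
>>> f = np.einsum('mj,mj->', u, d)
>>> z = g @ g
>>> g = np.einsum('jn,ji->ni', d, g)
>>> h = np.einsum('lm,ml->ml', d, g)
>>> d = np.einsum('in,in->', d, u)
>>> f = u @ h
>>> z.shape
(11, 11)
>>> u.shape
(11, 29)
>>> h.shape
(29, 11)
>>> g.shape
(29, 11)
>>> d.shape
()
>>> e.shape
()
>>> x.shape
()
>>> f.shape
(11, 11)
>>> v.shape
(11,)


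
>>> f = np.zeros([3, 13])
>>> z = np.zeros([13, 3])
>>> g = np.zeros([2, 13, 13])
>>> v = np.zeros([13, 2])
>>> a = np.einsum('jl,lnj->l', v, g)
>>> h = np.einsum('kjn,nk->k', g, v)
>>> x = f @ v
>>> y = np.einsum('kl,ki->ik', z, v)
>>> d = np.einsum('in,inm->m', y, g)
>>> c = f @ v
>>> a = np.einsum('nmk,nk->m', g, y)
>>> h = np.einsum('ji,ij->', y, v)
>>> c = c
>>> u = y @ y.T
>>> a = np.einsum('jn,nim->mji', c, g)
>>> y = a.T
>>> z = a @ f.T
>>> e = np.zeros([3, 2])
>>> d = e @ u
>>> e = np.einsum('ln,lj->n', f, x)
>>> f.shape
(3, 13)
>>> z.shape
(13, 3, 3)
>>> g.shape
(2, 13, 13)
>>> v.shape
(13, 2)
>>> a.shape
(13, 3, 13)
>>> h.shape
()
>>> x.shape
(3, 2)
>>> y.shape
(13, 3, 13)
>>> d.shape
(3, 2)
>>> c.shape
(3, 2)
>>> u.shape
(2, 2)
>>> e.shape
(13,)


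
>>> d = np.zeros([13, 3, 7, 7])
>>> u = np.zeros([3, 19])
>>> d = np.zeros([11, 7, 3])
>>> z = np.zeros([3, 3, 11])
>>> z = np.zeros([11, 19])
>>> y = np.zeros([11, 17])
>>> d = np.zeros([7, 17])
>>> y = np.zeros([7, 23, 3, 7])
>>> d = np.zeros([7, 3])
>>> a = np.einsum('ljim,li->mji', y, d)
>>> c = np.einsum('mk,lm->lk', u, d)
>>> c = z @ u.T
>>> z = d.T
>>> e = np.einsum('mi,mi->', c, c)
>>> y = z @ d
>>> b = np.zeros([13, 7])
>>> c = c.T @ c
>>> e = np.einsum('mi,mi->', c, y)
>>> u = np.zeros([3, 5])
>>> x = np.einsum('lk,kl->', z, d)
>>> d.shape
(7, 3)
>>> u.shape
(3, 5)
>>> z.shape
(3, 7)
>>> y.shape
(3, 3)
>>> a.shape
(7, 23, 3)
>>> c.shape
(3, 3)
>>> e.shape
()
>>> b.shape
(13, 7)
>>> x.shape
()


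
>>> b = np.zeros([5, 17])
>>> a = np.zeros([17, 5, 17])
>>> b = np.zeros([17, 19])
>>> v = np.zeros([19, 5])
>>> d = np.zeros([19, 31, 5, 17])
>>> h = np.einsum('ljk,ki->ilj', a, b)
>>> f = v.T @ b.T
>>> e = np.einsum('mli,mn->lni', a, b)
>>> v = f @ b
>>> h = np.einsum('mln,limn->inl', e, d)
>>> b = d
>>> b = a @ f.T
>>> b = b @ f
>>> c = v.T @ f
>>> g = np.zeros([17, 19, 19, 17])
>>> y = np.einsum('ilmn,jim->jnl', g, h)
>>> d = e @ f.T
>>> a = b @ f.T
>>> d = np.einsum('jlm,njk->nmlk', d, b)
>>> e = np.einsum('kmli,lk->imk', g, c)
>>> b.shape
(17, 5, 17)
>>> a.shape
(17, 5, 5)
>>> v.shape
(5, 19)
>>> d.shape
(17, 5, 19, 17)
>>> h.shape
(31, 17, 19)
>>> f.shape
(5, 17)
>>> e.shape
(17, 19, 17)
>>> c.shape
(19, 17)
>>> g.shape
(17, 19, 19, 17)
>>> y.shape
(31, 17, 19)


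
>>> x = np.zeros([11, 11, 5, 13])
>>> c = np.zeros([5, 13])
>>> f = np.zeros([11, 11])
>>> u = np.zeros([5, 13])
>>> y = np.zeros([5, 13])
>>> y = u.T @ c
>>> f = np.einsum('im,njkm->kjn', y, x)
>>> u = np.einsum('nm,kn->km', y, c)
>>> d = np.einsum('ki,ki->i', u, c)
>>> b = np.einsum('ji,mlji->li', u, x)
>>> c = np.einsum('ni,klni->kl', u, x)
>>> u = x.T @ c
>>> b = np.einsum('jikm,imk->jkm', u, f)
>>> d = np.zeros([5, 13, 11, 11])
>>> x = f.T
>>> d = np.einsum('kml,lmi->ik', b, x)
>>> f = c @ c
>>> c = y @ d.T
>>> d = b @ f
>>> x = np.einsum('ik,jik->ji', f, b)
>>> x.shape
(13, 11)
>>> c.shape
(13, 5)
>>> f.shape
(11, 11)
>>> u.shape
(13, 5, 11, 11)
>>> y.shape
(13, 13)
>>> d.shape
(13, 11, 11)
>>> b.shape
(13, 11, 11)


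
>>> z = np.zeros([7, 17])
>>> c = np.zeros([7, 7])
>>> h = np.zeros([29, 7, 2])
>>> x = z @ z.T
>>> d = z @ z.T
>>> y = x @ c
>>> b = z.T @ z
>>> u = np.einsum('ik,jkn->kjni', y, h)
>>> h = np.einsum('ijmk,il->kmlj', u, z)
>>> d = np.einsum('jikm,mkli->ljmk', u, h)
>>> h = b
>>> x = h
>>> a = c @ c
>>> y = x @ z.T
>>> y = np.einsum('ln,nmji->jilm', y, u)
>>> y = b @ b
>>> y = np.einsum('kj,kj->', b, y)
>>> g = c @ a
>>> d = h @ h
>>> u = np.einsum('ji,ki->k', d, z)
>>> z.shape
(7, 17)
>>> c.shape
(7, 7)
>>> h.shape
(17, 17)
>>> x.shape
(17, 17)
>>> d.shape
(17, 17)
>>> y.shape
()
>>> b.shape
(17, 17)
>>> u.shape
(7,)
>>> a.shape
(7, 7)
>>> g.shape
(7, 7)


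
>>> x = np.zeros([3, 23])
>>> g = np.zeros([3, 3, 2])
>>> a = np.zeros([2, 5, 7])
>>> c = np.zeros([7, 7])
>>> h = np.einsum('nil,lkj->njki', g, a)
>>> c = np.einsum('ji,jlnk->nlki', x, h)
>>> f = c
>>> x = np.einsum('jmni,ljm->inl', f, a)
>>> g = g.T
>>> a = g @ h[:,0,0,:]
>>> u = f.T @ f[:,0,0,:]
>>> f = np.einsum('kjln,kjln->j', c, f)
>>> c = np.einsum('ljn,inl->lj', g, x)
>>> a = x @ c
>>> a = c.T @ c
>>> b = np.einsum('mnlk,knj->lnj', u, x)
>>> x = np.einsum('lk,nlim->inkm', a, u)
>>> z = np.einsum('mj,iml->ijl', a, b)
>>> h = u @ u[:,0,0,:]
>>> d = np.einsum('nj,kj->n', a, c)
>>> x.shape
(7, 23, 3, 23)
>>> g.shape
(2, 3, 3)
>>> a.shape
(3, 3)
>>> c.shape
(2, 3)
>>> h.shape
(23, 3, 7, 23)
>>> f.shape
(7,)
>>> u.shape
(23, 3, 7, 23)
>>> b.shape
(7, 3, 2)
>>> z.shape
(7, 3, 2)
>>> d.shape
(3,)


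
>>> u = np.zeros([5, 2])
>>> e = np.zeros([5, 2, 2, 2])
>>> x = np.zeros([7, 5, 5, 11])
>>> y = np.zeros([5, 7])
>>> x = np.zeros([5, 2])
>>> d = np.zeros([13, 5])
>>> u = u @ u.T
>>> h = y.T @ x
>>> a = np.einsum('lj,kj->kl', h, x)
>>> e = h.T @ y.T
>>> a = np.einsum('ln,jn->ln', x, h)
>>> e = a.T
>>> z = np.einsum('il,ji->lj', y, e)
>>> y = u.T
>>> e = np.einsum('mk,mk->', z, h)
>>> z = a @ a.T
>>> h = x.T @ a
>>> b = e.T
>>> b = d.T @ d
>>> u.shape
(5, 5)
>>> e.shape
()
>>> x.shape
(5, 2)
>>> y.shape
(5, 5)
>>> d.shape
(13, 5)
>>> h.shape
(2, 2)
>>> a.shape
(5, 2)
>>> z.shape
(5, 5)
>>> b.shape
(5, 5)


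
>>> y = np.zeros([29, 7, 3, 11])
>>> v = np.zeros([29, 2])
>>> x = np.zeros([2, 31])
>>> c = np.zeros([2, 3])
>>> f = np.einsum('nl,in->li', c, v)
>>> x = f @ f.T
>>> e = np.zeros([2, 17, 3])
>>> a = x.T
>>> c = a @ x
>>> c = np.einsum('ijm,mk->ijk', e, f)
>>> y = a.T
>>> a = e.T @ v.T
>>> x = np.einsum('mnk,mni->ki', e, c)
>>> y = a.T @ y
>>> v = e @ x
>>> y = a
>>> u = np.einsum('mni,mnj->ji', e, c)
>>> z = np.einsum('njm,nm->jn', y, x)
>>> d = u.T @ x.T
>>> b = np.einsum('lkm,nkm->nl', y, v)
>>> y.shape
(3, 17, 29)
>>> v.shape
(2, 17, 29)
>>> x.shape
(3, 29)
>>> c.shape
(2, 17, 29)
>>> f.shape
(3, 29)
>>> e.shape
(2, 17, 3)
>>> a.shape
(3, 17, 29)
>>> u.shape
(29, 3)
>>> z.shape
(17, 3)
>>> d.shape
(3, 3)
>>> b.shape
(2, 3)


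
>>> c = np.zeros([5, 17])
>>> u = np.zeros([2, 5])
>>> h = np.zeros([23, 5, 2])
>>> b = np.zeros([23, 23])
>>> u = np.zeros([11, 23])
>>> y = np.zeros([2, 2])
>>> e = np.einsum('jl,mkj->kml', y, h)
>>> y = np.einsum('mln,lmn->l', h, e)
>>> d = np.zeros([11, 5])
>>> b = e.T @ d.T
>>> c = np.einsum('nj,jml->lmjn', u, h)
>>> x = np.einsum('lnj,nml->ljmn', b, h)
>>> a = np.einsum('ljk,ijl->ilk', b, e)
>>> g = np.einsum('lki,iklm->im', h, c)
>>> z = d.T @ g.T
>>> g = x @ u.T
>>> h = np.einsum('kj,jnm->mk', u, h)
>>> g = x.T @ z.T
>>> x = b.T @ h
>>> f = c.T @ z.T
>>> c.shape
(2, 5, 23, 11)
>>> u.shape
(11, 23)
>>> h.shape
(2, 11)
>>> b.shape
(2, 23, 11)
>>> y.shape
(5,)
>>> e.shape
(5, 23, 2)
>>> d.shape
(11, 5)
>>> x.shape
(11, 23, 11)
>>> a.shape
(5, 2, 11)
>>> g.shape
(23, 5, 11, 5)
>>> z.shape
(5, 2)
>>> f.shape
(11, 23, 5, 5)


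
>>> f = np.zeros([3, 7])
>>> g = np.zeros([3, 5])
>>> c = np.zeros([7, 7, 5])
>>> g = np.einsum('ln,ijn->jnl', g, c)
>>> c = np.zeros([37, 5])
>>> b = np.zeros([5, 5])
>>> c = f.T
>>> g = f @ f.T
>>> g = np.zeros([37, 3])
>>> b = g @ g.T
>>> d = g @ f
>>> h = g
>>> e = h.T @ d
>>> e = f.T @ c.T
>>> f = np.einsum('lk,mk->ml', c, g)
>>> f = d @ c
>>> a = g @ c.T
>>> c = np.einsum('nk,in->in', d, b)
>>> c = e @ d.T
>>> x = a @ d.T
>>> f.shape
(37, 3)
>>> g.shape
(37, 3)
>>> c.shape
(7, 37)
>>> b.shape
(37, 37)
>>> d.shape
(37, 7)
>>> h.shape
(37, 3)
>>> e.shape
(7, 7)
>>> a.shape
(37, 7)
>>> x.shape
(37, 37)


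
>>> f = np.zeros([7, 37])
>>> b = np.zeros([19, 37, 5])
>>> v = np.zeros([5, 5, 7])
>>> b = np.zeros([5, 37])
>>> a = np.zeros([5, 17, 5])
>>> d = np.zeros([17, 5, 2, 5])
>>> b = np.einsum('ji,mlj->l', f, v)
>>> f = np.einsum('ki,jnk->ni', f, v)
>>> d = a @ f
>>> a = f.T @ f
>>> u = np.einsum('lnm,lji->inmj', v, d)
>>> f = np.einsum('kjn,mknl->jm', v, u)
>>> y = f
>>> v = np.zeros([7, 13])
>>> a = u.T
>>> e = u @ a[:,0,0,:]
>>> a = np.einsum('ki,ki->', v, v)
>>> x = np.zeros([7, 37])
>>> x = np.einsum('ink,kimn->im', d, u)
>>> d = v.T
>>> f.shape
(5, 37)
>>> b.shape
(5,)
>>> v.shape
(7, 13)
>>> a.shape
()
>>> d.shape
(13, 7)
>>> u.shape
(37, 5, 7, 17)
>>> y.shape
(5, 37)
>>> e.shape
(37, 5, 7, 37)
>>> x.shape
(5, 7)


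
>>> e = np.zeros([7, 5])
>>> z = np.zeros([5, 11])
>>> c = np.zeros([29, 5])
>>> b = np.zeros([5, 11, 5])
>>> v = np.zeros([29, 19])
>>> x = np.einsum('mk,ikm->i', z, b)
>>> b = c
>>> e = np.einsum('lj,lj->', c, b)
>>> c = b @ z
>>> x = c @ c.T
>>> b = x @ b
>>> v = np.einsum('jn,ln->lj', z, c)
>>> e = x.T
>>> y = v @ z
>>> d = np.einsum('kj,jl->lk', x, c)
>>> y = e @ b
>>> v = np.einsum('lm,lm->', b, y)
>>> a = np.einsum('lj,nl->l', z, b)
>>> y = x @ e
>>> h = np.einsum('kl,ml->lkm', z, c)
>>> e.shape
(29, 29)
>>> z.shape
(5, 11)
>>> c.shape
(29, 11)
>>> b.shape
(29, 5)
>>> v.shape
()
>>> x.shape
(29, 29)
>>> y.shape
(29, 29)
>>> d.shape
(11, 29)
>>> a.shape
(5,)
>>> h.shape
(11, 5, 29)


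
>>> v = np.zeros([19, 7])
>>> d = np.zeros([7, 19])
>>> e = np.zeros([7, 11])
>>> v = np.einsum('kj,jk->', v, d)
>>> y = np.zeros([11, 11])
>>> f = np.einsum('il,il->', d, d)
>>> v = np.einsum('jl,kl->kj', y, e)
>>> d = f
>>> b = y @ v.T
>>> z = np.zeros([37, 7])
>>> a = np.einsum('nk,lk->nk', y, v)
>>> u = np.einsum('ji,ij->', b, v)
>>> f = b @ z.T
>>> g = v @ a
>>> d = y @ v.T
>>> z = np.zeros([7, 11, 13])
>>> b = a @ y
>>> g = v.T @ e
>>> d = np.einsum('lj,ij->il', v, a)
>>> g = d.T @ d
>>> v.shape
(7, 11)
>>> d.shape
(11, 7)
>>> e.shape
(7, 11)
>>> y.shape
(11, 11)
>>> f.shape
(11, 37)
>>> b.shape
(11, 11)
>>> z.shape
(7, 11, 13)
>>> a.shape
(11, 11)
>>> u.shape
()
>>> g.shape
(7, 7)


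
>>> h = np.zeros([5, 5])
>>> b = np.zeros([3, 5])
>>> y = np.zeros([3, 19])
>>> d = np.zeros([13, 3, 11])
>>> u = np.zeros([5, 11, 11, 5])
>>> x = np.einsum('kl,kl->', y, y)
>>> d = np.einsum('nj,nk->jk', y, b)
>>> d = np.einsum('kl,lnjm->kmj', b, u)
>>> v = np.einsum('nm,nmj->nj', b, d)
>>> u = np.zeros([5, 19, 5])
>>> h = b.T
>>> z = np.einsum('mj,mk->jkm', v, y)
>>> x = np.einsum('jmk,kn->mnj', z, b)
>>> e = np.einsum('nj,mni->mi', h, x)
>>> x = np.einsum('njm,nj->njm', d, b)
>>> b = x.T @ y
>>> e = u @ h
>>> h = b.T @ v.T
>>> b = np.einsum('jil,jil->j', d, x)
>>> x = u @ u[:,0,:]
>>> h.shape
(19, 5, 3)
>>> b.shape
(3,)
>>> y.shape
(3, 19)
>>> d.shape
(3, 5, 11)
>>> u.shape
(5, 19, 5)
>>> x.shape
(5, 19, 5)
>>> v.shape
(3, 11)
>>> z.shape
(11, 19, 3)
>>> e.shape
(5, 19, 3)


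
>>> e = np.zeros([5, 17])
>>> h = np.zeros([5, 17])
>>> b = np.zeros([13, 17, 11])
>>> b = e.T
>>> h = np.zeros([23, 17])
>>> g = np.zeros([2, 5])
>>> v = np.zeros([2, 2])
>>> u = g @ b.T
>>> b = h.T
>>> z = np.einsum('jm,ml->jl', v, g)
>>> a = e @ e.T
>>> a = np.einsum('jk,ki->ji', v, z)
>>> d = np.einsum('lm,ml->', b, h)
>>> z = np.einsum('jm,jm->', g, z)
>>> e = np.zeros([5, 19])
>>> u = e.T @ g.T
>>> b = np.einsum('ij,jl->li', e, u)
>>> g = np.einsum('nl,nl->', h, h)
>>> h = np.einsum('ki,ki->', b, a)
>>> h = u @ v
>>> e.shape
(5, 19)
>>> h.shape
(19, 2)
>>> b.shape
(2, 5)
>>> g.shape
()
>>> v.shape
(2, 2)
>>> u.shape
(19, 2)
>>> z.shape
()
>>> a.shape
(2, 5)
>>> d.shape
()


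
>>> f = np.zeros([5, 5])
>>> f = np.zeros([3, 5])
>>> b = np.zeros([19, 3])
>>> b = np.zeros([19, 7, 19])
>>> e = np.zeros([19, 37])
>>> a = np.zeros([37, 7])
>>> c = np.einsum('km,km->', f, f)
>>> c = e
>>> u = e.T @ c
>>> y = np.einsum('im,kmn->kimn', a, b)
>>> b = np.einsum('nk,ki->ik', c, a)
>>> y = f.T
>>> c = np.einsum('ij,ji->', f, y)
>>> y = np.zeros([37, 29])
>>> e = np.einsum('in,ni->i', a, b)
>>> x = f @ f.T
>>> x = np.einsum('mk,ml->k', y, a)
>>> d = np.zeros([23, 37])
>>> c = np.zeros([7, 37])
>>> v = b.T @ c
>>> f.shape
(3, 5)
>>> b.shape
(7, 37)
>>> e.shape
(37,)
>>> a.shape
(37, 7)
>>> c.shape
(7, 37)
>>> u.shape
(37, 37)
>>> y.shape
(37, 29)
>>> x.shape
(29,)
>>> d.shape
(23, 37)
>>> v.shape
(37, 37)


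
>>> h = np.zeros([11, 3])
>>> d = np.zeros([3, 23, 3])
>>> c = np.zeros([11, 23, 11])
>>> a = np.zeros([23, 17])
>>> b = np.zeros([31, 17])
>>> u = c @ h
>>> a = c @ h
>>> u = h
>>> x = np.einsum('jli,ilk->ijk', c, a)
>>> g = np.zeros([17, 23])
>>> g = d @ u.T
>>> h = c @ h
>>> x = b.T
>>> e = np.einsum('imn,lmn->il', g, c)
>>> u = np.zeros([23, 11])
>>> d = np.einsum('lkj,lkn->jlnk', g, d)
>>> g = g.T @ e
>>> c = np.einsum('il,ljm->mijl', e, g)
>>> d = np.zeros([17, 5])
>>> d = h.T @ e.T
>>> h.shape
(11, 23, 3)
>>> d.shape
(3, 23, 3)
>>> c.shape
(11, 3, 23, 11)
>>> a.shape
(11, 23, 3)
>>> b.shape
(31, 17)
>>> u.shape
(23, 11)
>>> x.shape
(17, 31)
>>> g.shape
(11, 23, 11)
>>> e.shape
(3, 11)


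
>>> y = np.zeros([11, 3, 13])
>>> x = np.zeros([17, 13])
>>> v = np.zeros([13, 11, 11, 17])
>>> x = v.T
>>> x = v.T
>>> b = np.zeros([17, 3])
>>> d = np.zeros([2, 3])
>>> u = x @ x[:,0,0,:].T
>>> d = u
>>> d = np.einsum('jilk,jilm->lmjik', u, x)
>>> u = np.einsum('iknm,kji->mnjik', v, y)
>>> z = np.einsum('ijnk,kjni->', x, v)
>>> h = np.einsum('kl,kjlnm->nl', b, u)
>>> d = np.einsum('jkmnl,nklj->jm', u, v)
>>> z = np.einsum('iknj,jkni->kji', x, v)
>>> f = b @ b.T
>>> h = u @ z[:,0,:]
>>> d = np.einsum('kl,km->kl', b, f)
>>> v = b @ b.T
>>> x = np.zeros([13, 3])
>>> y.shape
(11, 3, 13)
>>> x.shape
(13, 3)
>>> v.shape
(17, 17)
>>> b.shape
(17, 3)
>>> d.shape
(17, 3)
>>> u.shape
(17, 11, 3, 13, 11)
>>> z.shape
(11, 13, 17)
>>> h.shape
(17, 11, 3, 13, 17)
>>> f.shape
(17, 17)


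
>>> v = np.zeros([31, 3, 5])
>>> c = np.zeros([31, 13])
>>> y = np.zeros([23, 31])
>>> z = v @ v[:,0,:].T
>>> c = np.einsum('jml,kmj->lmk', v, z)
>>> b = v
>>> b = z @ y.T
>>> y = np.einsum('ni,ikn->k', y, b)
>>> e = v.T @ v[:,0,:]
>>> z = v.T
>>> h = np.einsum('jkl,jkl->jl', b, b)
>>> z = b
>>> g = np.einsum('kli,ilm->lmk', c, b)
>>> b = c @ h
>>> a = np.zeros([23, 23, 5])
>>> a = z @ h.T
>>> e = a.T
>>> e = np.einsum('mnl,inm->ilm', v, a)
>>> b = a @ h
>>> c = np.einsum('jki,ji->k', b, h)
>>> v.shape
(31, 3, 5)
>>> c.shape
(3,)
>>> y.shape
(3,)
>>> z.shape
(31, 3, 23)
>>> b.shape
(31, 3, 23)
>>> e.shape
(31, 5, 31)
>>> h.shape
(31, 23)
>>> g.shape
(3, 23, 5)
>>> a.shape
(31, 3, 31)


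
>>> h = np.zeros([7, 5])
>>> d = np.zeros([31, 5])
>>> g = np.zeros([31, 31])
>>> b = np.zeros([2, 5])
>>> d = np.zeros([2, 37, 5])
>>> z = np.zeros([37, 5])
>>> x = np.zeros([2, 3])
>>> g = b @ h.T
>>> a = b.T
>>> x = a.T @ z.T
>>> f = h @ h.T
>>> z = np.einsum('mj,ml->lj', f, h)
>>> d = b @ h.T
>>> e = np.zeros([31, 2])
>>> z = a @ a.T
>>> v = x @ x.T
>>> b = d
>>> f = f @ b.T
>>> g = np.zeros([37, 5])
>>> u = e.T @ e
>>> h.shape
(7, 5)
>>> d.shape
(2, 7)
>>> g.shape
(37, 5)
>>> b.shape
(2, 7)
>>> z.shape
(5, 5)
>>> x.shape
(2, 37)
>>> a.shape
(5, 2)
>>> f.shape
(7, 2)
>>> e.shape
(31, 2)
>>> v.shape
(2, 2)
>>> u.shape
(2, 2)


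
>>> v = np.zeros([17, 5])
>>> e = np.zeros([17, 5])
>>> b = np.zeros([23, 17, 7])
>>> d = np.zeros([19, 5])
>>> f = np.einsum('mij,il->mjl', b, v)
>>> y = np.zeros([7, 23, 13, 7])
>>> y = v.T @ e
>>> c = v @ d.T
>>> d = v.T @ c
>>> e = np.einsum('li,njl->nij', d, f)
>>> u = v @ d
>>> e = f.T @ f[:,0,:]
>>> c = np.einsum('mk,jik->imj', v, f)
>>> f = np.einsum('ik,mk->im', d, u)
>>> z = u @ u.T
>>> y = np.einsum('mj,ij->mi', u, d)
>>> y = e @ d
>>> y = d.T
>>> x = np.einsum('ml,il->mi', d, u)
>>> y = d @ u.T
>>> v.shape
(17, 5)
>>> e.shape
(5, 7, 5)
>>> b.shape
(23, 17, 7)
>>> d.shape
(5, 19)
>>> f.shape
(5, 17)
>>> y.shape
(5, 17)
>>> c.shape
(7, 17, 23)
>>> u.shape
(17, 19)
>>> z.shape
(17, 17)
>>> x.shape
(5, 17)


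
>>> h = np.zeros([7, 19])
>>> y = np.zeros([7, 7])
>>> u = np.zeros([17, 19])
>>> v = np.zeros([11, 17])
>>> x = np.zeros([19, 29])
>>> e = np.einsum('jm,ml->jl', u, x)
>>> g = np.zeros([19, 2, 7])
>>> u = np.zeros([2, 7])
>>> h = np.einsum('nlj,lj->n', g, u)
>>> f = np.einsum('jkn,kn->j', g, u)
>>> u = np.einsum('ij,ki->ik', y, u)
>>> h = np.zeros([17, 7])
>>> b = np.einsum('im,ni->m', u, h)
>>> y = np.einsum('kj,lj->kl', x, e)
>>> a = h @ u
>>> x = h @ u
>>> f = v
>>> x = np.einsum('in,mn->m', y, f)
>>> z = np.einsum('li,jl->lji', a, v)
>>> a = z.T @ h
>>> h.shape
(17, 7)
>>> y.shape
(19, 17)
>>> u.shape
(7, 2)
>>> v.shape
(11, 17)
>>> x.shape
(11,)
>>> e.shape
(17, 29)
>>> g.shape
(19, 2, 7)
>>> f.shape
(11, 17)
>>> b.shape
(2,)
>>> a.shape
(2, 11, 7)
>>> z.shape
(17, 11, 2)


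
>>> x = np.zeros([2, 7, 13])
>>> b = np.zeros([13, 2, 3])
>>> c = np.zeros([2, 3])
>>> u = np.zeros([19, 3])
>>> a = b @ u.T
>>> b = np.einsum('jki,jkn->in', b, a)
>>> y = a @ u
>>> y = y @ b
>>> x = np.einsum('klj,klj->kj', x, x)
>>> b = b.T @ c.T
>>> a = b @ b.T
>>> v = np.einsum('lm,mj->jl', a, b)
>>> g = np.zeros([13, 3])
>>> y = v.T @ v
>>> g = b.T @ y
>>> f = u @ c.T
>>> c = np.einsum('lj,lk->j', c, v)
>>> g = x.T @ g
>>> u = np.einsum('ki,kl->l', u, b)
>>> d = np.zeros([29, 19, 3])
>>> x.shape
(2, 13)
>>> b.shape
(19, 2)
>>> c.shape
(3,)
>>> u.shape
(2,)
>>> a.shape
(19, 19)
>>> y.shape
(19, 19)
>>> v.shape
(2, 19)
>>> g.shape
(13, 19)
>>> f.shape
(19, 2)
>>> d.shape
(29, 19, 3)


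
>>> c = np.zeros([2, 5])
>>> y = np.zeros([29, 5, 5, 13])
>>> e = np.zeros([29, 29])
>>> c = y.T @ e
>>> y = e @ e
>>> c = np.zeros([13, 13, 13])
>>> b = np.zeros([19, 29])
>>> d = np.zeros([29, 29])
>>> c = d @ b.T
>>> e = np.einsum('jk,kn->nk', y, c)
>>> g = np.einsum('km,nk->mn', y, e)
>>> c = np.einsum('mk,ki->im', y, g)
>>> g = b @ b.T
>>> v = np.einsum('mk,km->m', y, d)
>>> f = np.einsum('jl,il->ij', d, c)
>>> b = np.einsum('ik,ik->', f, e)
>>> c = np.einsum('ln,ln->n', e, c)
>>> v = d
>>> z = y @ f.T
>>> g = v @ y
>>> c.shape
(29,)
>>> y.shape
(29, 29)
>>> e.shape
(19, 29)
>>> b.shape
()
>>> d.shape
(29, 29)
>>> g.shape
(29, 29)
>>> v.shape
(29, 29)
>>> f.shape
(19, 29)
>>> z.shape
(29, 19)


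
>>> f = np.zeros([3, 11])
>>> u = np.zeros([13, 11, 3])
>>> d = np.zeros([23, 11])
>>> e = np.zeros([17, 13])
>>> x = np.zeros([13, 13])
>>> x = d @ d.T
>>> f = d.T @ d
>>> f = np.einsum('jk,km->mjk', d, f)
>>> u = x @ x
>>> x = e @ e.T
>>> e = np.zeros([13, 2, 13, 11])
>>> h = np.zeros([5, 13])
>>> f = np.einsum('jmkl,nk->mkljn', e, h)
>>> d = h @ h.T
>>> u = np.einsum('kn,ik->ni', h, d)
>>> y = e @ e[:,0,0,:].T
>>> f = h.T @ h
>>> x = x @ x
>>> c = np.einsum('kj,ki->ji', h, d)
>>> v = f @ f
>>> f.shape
(13, 13)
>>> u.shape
(13, 5)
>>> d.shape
(5, 5)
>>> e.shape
(13, 2, 13, 11)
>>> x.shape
(17, 17)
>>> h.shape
(5, 13)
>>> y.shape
(13, 2, 13, 13)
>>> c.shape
(13, 5)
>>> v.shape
(13, 13)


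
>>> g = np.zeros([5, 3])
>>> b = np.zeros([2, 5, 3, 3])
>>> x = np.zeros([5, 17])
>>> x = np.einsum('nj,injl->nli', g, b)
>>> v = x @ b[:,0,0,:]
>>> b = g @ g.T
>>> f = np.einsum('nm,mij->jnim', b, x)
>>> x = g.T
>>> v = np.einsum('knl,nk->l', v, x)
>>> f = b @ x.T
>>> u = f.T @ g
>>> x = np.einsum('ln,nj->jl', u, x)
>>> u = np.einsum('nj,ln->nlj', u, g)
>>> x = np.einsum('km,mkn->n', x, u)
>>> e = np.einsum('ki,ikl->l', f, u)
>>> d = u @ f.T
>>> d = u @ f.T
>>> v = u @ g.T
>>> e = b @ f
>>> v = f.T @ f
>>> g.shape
(5, 3)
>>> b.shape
(5, 5)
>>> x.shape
(3,)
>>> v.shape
(3, 3)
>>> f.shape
(5, 3)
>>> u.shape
(3, 5, 3)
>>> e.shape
(5, 3)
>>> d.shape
(3, 5, 5)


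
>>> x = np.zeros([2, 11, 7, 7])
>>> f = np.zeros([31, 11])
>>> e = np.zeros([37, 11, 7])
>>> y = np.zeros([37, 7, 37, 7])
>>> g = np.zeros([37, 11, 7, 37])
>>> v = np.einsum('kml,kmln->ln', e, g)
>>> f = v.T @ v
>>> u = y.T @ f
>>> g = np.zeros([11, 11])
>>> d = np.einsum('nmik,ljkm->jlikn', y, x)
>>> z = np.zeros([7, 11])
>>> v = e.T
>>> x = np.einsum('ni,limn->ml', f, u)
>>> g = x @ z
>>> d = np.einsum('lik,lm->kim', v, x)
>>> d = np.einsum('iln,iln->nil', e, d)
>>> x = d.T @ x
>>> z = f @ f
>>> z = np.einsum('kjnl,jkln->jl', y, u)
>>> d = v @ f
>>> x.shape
(11, 37, 7)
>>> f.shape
(37, 37)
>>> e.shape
(37, 11, 7)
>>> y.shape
(37, 7, 37, 7)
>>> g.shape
(7, 11)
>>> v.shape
(7, 11, 37)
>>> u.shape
(7, 37, 7, 37)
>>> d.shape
(7, 11, 37)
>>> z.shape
(7, 7)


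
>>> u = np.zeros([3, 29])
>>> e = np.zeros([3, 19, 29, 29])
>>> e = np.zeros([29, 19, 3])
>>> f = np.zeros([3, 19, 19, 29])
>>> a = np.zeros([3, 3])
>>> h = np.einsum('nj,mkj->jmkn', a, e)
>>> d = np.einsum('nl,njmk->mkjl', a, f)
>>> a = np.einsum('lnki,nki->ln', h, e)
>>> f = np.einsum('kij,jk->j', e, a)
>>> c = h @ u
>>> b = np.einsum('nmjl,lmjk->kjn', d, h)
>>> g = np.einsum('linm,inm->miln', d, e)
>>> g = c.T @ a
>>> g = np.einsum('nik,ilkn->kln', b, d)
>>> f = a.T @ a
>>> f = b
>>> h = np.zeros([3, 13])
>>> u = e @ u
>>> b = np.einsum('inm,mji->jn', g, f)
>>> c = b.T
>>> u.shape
(29, 19, 29)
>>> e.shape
(29, 19, 3)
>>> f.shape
(3, 19, 19)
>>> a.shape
(3, 29)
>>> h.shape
(3, 13)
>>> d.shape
(19, 29, 19, 3)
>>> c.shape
(29, 19)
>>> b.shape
(19, 29)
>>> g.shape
(19, 29, 3)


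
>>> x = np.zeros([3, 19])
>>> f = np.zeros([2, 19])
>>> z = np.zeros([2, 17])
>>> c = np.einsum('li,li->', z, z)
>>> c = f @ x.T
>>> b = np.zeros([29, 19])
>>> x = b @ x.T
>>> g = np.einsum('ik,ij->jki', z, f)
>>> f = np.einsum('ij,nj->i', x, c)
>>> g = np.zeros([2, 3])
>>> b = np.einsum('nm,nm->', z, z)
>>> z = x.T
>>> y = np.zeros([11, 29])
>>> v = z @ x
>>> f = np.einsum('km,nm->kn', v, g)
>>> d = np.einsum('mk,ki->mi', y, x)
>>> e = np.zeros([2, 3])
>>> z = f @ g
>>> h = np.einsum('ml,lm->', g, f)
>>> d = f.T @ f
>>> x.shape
(29, 3)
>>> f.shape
(3, 2)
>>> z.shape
(3, 3)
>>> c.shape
(2, 3)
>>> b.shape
()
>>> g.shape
(2, 3)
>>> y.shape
(11, 29)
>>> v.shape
(3, 3)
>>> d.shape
(2, 2)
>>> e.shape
(2, 3)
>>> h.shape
()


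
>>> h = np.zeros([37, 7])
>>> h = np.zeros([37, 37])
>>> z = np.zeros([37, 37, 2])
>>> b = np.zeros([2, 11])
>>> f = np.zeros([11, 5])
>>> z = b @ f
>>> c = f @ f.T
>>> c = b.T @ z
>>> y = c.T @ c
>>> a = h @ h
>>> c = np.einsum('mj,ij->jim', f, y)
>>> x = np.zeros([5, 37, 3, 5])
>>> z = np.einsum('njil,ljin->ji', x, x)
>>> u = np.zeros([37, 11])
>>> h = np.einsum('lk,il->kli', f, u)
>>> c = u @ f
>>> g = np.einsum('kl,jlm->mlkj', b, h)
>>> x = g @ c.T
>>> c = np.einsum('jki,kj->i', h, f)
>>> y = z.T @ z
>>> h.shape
(5, 11, 37)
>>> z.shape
(37, 3)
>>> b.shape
(2, 11)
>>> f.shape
(11, 5)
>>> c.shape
(37,)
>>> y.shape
(3, 3)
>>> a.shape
(37, 37)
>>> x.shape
(37, 11, 2, 37)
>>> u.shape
(37, 11)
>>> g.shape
(37, 11, 2, 5)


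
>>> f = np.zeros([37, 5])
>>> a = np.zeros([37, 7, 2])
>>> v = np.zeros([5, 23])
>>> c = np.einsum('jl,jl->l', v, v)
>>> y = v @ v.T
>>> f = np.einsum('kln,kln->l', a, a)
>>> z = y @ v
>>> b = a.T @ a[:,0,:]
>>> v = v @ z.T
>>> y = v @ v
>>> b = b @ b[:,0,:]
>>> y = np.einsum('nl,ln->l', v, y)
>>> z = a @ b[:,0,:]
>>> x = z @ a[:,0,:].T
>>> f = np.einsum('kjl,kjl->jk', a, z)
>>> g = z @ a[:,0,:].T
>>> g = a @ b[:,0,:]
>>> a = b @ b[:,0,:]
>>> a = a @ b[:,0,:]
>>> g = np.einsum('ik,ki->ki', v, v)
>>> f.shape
(7, 37)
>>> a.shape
(2, 7, 2)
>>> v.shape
(5, 5)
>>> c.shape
(23,)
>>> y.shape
(5,)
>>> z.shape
(37, 7, 2)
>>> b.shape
(2, 7, 2)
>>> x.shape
(37, 7, 37)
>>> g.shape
(5, 5)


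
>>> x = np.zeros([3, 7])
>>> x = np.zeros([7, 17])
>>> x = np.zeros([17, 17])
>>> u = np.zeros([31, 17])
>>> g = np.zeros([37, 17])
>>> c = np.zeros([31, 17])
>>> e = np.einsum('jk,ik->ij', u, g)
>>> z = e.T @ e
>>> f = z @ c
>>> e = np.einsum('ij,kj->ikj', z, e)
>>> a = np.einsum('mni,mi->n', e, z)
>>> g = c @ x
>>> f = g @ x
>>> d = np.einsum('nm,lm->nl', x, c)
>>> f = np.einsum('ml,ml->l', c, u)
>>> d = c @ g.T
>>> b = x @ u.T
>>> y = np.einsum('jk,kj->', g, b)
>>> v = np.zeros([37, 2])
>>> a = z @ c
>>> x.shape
(17, 17)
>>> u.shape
(31, 17)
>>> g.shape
(31, 17)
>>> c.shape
(31, 17)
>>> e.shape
(31, 37, 31)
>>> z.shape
(31, 31)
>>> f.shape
(17,)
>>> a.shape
(31, 17)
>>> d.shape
(31, 31)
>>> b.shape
(17, 31)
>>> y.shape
()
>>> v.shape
(37, 2)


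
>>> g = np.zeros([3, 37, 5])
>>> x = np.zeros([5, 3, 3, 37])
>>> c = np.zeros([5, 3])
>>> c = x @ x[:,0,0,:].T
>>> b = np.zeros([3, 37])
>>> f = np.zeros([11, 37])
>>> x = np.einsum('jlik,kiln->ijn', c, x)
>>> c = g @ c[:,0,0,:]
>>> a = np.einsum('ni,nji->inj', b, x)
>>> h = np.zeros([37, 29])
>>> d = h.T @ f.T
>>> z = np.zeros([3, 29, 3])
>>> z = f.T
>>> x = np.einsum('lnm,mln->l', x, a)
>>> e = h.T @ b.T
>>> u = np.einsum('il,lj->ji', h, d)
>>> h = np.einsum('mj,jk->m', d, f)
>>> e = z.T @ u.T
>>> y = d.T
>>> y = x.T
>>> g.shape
(3, 37, 5)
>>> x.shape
(3,)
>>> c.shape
(3, 37, 5)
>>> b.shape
(3, 37)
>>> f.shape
(11, 37)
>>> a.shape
(37, 3, 5)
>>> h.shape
(29,)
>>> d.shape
(29, 11)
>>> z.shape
(37, 11)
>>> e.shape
(11, 11)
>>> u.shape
(11, 37)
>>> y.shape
(3,)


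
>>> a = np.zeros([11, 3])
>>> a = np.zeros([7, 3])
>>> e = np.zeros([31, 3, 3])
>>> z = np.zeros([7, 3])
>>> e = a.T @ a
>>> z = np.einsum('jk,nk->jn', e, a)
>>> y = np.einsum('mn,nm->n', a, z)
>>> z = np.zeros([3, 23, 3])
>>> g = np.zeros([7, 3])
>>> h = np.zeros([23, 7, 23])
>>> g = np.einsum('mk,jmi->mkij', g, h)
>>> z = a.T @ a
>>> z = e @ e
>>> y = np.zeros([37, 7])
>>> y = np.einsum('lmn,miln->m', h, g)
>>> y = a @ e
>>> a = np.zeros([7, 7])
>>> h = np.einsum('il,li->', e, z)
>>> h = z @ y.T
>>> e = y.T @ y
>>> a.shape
(7, 7)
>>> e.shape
(3, 3)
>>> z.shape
(3, 3)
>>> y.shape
(7, 3)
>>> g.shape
(7, 3, 23, 23)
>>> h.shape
(3, 7)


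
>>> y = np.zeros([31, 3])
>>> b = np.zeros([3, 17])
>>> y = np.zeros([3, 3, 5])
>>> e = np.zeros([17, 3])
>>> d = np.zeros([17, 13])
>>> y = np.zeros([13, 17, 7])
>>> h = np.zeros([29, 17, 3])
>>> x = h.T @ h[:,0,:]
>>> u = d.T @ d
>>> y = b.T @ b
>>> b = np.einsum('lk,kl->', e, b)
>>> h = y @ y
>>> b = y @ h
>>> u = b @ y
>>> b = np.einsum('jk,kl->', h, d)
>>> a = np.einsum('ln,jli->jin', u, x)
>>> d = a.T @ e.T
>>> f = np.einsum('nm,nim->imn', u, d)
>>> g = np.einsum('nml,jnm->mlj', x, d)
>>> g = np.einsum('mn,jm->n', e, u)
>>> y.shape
(17, 17)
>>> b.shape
()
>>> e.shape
(17, 3)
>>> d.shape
(17, 3, 17)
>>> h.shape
(17, 17)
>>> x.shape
(3, 17, 3)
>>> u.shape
(17, 17)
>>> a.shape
(3, 3, 17)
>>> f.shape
(3, 17, 17)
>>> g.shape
(3,)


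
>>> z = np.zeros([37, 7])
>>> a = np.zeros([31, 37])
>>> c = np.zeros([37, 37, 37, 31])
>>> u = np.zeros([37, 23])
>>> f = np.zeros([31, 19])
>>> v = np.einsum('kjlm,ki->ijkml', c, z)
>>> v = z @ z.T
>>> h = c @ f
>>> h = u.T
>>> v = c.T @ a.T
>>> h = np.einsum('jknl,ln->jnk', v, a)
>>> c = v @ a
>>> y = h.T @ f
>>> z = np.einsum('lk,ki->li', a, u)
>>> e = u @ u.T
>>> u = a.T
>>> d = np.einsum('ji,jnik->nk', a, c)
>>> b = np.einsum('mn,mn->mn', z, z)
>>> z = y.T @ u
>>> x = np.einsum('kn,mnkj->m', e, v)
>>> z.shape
(19, 37, 31)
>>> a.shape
(31, 37)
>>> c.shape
(31, 37, 37, 37)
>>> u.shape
(37, 31)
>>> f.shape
(31, 19)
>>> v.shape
(31, 37, 37, 31)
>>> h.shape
(31, 37, 37)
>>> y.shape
(37, 37, 19)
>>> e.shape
(37, 37)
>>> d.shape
(37, 37)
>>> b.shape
(31, 23)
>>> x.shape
(31,)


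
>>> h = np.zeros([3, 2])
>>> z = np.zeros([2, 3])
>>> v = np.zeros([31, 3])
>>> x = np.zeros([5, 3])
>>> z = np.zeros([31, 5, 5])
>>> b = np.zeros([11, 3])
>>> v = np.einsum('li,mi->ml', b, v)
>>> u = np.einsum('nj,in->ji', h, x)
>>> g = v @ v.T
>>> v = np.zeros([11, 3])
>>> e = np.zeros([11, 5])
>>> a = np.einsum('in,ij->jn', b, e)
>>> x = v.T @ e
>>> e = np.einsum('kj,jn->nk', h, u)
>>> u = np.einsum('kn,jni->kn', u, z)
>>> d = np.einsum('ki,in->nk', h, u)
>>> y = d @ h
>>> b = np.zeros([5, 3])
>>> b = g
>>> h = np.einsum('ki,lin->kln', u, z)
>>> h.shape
(2, 31, 5)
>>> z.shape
(31, 5, 5)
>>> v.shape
(11, 3)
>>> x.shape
(3, 5)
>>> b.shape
(31, 31)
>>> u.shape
(2, 5)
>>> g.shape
(31, 31)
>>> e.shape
(5, 3)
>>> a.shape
(5, 3)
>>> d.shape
(5, 3)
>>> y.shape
(5, 2)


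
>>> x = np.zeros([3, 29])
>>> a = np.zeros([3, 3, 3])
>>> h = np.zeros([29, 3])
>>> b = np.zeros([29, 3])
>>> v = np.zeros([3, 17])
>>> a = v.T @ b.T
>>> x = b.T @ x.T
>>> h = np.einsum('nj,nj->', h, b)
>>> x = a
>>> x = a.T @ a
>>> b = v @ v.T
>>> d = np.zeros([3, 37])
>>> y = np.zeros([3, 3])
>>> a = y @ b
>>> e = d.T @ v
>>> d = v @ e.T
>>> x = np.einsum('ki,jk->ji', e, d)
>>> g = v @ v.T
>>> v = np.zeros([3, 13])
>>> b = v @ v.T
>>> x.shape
(3, 17)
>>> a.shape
(3, 3)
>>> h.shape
()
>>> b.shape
(3, 3)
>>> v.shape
(3, 13)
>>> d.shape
(3, 37)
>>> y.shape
(3, 3)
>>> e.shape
(37, 17)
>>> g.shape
(3, 3)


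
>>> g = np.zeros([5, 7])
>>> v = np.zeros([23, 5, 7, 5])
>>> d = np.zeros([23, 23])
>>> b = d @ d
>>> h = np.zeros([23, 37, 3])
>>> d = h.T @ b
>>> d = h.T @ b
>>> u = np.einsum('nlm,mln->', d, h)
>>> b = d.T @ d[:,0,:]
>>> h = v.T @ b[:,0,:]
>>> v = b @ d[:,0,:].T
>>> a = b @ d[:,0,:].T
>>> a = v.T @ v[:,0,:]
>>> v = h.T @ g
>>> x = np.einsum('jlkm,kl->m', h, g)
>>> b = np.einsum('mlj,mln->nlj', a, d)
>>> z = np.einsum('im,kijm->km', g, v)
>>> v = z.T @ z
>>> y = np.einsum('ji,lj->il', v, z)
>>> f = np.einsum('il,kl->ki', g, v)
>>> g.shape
(5, 7)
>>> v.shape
(7, 7)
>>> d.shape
(3, 37, 23)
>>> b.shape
(23, 37, 3)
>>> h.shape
(5, 7, 5, 23)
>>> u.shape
()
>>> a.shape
(3, 37, 3)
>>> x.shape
(23,)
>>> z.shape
(23, 7)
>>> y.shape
(7, 23)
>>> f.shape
(7, 5)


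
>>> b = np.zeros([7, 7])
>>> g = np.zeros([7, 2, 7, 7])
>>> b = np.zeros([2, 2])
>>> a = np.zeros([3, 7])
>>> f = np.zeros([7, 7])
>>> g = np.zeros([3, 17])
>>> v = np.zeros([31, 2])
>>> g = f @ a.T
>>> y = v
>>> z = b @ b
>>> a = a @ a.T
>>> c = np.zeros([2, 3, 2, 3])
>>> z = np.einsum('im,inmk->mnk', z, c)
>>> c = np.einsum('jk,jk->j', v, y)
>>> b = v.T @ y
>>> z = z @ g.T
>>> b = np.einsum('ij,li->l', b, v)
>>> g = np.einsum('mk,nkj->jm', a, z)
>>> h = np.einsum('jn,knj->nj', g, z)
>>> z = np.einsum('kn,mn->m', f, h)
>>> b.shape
(31,)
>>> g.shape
(7, 3)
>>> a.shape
(3, 3)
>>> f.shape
(7, 7)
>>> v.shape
(31, 2)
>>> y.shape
(31, 2)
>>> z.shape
(3,)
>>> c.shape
(31,)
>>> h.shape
(3, 7)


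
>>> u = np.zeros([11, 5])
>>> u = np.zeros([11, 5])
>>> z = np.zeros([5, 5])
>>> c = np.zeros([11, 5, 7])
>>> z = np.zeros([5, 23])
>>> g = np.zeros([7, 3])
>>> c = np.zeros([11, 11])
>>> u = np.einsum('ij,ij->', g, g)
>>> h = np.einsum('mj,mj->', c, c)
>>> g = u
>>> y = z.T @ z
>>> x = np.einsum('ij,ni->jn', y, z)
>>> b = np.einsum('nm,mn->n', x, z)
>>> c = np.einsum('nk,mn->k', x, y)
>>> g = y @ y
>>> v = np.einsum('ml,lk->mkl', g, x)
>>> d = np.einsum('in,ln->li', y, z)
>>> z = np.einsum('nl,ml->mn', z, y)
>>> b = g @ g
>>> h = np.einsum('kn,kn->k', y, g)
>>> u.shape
()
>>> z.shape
(23, 5)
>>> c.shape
(5,)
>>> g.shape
(23, 23)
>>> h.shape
(23,)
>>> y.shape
(23, 23)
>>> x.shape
(23, 5)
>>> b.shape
(23, 23)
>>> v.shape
(23, 5, 23)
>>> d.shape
(5, 23)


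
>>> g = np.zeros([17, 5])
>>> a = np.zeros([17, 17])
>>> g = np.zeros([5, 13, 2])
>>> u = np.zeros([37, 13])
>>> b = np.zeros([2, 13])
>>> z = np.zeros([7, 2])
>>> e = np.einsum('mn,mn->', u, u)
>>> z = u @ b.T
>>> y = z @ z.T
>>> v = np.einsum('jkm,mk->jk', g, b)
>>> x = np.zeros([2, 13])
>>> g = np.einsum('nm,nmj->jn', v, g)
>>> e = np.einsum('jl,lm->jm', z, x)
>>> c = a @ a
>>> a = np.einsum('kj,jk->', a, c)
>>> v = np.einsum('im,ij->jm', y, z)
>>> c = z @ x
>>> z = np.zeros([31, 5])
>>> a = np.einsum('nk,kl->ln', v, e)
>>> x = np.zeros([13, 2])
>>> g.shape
(2, 5)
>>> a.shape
(13, 2)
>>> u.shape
(37, 13)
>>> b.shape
(2, 13)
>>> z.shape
(31, 5)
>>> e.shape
(37, 13)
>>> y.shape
(37, 37)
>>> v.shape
(2, 37)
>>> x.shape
(13, 2)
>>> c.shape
(37, 13)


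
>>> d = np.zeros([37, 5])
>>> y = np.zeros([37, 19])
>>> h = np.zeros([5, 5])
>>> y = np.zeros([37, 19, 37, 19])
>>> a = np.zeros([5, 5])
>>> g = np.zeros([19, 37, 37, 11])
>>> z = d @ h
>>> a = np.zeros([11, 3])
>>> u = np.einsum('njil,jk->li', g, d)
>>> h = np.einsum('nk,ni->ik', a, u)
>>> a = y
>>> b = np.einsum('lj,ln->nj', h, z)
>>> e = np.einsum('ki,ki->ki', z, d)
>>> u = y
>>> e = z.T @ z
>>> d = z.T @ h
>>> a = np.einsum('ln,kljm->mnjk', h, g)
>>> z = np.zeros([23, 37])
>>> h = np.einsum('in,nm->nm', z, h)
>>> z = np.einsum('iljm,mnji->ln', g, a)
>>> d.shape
(5, 3)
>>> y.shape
(37, 19, 37, 19)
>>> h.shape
(37, 3)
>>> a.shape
(11, 3, 37, 19)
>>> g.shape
(19, 37, 37, 11)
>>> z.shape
(37, 3)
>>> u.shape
(37, 19, 37, 19)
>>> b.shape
(5, 3)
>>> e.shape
(5, 5)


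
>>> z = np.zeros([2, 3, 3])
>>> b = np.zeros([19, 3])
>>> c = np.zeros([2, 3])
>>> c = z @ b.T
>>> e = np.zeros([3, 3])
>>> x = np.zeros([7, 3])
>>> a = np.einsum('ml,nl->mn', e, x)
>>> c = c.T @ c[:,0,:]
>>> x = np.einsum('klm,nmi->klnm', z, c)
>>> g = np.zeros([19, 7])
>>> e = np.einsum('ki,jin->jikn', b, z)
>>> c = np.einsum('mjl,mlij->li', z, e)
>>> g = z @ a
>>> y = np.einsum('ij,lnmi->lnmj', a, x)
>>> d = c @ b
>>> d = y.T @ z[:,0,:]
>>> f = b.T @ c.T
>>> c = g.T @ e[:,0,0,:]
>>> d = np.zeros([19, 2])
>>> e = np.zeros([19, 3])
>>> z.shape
(2, 3, 3)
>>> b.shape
(19, 3)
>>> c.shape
(7, 3, 3)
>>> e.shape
(19, 3)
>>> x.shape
(2, 3, 19, 3)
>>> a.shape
(3, 7)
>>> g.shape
(2, 3, 7)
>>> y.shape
(2, 3, 19, 7)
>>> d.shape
(19, 2)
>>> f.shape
(3, 3)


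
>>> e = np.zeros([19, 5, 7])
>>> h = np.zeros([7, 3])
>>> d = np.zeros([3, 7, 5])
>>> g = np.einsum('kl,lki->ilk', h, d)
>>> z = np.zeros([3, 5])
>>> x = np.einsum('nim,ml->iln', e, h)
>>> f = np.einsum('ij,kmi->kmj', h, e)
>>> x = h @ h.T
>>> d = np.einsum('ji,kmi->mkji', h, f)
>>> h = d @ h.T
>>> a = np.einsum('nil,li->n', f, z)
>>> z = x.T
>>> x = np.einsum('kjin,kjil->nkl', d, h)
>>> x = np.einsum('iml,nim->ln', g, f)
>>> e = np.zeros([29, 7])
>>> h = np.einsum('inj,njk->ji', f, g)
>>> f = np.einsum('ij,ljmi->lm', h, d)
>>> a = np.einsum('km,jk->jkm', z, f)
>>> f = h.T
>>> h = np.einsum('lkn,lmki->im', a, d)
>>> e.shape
(29, 7)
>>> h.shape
(3, 19)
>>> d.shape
(5, 19, 7, 3)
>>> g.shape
(5, 3, 7)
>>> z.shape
(7, 7)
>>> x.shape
(7, 19)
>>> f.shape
(19, 3)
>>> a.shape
(5, 7, 7)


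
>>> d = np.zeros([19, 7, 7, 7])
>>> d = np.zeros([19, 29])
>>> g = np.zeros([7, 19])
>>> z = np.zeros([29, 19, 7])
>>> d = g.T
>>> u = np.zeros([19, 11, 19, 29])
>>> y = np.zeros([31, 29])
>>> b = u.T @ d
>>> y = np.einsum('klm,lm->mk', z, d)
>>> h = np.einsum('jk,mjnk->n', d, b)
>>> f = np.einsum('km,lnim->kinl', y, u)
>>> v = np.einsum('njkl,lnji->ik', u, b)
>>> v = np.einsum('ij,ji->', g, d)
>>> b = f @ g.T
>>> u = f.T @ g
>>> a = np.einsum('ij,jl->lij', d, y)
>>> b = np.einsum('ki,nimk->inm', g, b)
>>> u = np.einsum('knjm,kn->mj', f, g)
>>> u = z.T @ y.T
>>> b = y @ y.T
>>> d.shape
(19, 7)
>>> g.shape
(7, 19)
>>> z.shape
(29, 19, 7)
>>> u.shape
(7, 19, 7)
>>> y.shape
(7, 29)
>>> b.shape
(7, 7)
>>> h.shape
(11,)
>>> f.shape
(7, 19, 11, 19)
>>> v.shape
()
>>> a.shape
(29, 19, 7)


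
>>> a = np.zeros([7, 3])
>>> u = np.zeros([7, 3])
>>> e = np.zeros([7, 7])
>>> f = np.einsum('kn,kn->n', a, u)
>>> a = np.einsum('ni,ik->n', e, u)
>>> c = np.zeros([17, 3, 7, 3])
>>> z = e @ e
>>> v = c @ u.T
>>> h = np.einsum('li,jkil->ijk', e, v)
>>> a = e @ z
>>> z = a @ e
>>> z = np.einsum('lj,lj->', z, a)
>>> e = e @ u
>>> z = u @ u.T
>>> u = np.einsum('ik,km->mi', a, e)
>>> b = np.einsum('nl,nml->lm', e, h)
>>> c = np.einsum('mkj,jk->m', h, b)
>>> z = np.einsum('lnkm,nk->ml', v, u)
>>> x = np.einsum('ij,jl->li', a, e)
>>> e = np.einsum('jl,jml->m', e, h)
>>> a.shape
(7, 7)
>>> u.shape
(3, 7)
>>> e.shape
(17,)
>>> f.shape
(3,)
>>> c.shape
(7,)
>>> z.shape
(7, 17)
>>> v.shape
(17, 3, 7, 7)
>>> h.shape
(7, 17, 3)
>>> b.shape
(3, 17)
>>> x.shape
(3, 7)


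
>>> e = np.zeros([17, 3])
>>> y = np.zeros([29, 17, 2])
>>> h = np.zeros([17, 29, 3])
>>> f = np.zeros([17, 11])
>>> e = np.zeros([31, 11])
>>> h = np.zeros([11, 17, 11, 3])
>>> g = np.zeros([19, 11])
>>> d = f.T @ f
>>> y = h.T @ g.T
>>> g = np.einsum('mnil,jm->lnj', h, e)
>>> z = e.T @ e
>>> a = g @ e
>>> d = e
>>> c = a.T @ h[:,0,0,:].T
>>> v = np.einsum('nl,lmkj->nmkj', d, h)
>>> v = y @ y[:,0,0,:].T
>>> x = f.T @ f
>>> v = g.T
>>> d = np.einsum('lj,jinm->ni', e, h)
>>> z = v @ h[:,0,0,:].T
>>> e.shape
(31, 11)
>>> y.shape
(3, 11, 17, 19)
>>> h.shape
(11, 17, 11, 3)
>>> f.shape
(17, 11)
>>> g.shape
(3, 17, 31)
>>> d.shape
(11, 17)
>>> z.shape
(31, 17, 11)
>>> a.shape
(3, 17, 11)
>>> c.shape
(11, 17, 11)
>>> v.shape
(31, 17, 3)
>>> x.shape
(11, 11)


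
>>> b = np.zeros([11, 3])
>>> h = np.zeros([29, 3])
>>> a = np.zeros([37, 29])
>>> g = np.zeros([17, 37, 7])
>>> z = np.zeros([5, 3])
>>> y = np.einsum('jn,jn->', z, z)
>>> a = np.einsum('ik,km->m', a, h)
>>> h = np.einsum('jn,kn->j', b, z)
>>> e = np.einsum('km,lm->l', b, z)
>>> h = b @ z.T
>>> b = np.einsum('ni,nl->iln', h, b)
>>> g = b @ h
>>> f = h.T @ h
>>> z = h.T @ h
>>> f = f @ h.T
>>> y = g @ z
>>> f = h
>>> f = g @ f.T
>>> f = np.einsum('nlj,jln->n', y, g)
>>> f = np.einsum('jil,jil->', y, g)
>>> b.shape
(5, 3, 11)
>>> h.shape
(11, 5)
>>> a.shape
(3,)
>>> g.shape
(5, 3, 5)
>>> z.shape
(5, 5)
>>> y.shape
(5, 3, 5)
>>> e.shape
(5,)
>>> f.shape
()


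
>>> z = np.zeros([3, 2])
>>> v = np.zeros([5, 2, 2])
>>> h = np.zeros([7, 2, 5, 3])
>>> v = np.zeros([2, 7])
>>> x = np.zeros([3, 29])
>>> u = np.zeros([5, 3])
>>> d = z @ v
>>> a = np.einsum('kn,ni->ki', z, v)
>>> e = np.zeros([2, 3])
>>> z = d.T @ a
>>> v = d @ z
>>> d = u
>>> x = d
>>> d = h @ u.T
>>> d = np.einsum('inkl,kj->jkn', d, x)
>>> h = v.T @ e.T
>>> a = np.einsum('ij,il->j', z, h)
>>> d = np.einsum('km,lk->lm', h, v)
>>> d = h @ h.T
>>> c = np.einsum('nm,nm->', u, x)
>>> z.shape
(7, 7)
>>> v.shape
(3, 7)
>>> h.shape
(7, 2)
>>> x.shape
(5, 3)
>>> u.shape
(5, 3)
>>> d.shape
(7, 7)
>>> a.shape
(7,)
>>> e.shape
(2, 3)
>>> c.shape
()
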